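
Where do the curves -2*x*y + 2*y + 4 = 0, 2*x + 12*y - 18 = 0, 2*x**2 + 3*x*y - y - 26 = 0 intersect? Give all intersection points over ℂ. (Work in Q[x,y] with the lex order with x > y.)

{(3, 1)}

Compute a lex Gröbner basis by Buchberger's algorithm.
f_1 = -2*x*y + 2*y + 4, LT = x*y.
f_2 = 2*x + 12*y - 18, LT = x.
f_3 = 2*x**2 + 3*x*y - y - 26, LT = x**2.

S(f_1,f_2): lcm = x*y. S = -6*y**2 + 8*y - 2.
  leading term y**2: no divisor's leading term divides it; move -6*y**2 to the remainder.
  leading term y: no divisor's leading term divides it; move 8*y to the remainder.
  leading term 1: no divisor's leading term divides it; move -2 to the remainder.
  remainder -6*y**2 + 8*y - 2 ≠ 0; add h_4 = -6*y**2 + 8*y - 2 to the basis.

S(f_1,f_3): lcm = x**2*y. S = -3/2*x*y**2 - x*y - 2*x + 1/2*y**2 + 13*y.
  leading term x*y**2: subtract (3/4*y)·f_1 from -3/2*x*y**2 - x*y - 2*x + 1/2*y**2 + 13*y → -x*y - 2*x - y**2 + 10*y
  leading term x*y: subtract (1/2)·f_1 from -x*y - 2*x - y**2 + 10*y → -2*x - y**2 + 9*y - 2
  leading term x: subtract (-1)·f_2 from -2*x - y**2 + 9*y - 2 → -y**2 + 21*y - 20
  leading term y**2: subtract (1/6)·h_4 from -y**2 + 21*y - 20 → 59/3*y - 59/3
  leading term y: no divisor's leading term divides it; move 59/3*y to the remainder.
  leading term 1: no divisor's leading term divides it; move -59/3 to the remainder.
  remainder 59/3*y - 59/3 ≠ 0; add h_5 = 59/3*y - 59/3 to the basis.

The other S-polynomials (S(f_2,f_3), S(f_1,h_4), S(f_2,h_4), S(f_3,h_4), S(f_1,h_5), S(f_2,h_5), S(f_3,h_5), S(h_4,h_5)) all reduce to 0 modulo the current basis, so we have a Gröbner basis.
Inter-reduce: drop elements whose leading term is divisible by another's, tail-reduce, and make monic.
Reduced Gröbner basis: {x - 3, y - 1}.

Since the basis is lex-ordered, y - 1 is univariate in y. Its roots are {1}. Back-substituting each root into the other basis elements fixes the other coordinates.
  y = 1: the earlier basis element becomes x - 3 = 0, giving x = 3 — point (3, 1).
This is the nonlinear analogue of row-reducing a linear system.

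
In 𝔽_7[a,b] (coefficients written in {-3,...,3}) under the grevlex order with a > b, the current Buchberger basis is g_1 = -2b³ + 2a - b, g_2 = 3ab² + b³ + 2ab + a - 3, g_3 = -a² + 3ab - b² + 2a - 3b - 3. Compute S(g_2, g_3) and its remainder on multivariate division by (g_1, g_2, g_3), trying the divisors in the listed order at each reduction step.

S(g_2, g_3) = ab³ - b⁴ + 3a²b + 2ab² - 3b³ - 2a² - 3b² - a; remainder on division = 0.

lcm(LM(g_2), LM(g_3)) = a²b².
S = (lcm/LT(g_2))·g_2 − (lcm/LT(g_3))·g_3 = ab³ - b⁴ + 3a²b + 2ab² - 3b³ - 2a² - 3b² - a.
Reduce S modulo (g_1, g_2, g_3) in that order:
  leading term ab³: subtract (3a)·g_1 from ab³ - b⁴ + 3a²b + 2ab² - 3b³ - 2a² - 3b² - a → -b⁴ + 3a²b + 2ab² - 3b³ - a² + 3ab - 3b² - a
  leading term b⁴: subtract (-3b)·g_1 from -b⁴ + 3a²b + 2ab² - 3b³ - a² + 3ab - 3b² - a → 3a²b + 2ab² - 3b³ - a² + 2ab + b² - a
  leading term a²b: subtract (-3b)·g_3 from 3a²b + 2ab² - 3b³ - a² + 2ab + b² - a → -3ab² + b³ - a² + ab - b² - a - 2b
  leading term ab²: subtract (-1)·g_2 from -3ab² + b³ - a² + ab - b² - a - 2b → 2b³ - a² + 3ab - b² - 2b - 3
  leading term b³: subtract (-1)·g_1 from 2b³ - a² + 3ab - b² - 2b - 3 → -a² + 3ab - b² + 2a - 3b - 3
  leading term a²: subtract (1)·g_3 from -a² + 3ab - b² + 2a - 3b - 3 → 0
The remainder is 0, so this S-polynomial contributes no new basis element.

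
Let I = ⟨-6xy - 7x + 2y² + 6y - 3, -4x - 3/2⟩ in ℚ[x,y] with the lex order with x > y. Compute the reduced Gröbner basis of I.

G = {x + ⅜, y² + 33/8y - 3/16}

The reduced Gröbner basis is the canonical form of the ideal for this ordering.

f_1 = -6xy - 7x + 2y² + 6y - 3, LT = xy.
f_2 = -4x - 3/2, LT = x.

S(f_1,f_2): lcm = xy. S = 7/6x - ⅓y² - 11/8y + ½.
  reduce S modulo (f_1, f_2):
  remainder -⅓y² - 11/8y + 1/16 ≠ 0; add g_3 = -⅓y² - 11/8y + 1/16 to the basis.

The other S-polynomials (S(f_1,g_3), S(f_2,g_3)) all reduce to 0 modulo the current basis, so we have a Gröbner basis.
Inter-reduce: drop elements whose leading term is divisible by another's, tail-reduce, and make monic.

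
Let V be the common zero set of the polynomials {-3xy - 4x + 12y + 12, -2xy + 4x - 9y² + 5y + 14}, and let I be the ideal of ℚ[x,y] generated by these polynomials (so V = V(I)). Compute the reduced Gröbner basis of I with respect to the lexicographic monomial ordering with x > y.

G = {x - 27/20y² - 9/20y + 9/10, y³ + 5/3y² - 86/27y - 104/27}

f_1 = -3xy - 4x + 12y + 12, LT = xy.
f_2 = -2xy + 4x - 9y² + 5y + 14, LT = xy.

S(f_1,f_2): lcm = xy. S = 10/3x - 9/2y² - 3/2y + 3.
  leading term x: no divisor's leading term divides it; move 10/3x to the remainder.
  leading term y²: no divisor's leading term divides it; move -9/2y² to the remainder.
  leading term y: no divisor's leading term divides it; move -3/2y to the remainder.
  leading term 1: no divisor's leading term divides it; move 3 to the remainder.
  remainder 10/3x - 9/2y² - 3/2y + 3 ≠ 0; add g_3 = 10/3x - 9/2y² - 3/2y + 3 to the basis.

S(f_1,g_3): lcm = xy. S = 4/3x + 27/20y³ + 9/20y² - 49/10y - 4.
  leading term x: subtract (⅖)·g_3 from 4/3x + 27/20y³ + 9/20y² - 49/10y - 4 → 27/20y³ + 9/4y² - 43/10y - 26/5
  leading term y³: no divisor's leading term divides it; move 27/20y³ to the remainder.
  leading term y²: no divisor's leading term divides it; move 9/4y² to the remainder.
  leading term y: no divisor's leading term divides it; move -43/10y to the remainder.
  leading term 1: no divisor's leading term divides it; move -26/5 to the remainder.
  remainder 27/20y³ + 9/4y² - 43/10y - 26/5 ≠ 0; add g_4 = 27/20y³ + 9/4y² - 43/10y - 26/5 to the basis.

The other S-polynomials (S(f_2,g_3), S(f_1,g_4), S(f_2,g_4), S(g_3,g_4)) all reduce to 0 modulo the current basis, so we have a Gröbner basis.
Inter-reduce: drop elements whose leading term is divisible by another's, tail-reduce, and make monic.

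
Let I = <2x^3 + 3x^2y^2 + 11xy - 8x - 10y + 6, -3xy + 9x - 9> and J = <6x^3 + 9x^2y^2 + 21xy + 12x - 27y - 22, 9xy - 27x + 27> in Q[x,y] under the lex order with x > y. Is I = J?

No, the ideals differ.

Two ideals are equal iff their reduced Gröbner bases coincide (the reduced basis is unique for a fixed ordering).
Buchberger on the first generating set:
f_1 = 2x^3 + 3x^2y^2 + 11xy - 8x - 10y + 6, LT = x^3.
f_2 = -3xy + 9x - 9, LT = xy.

S(f_1,f_2): lcm = x^3y. S = 3x^3 + 3/2x^2y^3 - 3x^2 + 11/2xy^2 - 4xy - 5y^2 + 3y.
  reduce S modulo (f_1, f_2):
  remainder -3x^2 - 81/2x - 5y^2 + 15y + 87/2 ≠ 0; add g_3 = -3x^2 - 81/2x - 5y^2 + 15y + 87/2 to the basis.

S(f_2,g_3): lcm = x^2y. S = -3x^2 - 27/2xy + 3x - 5/3y^3 + 5y^2 + 29/2y.
  reduce S modulo (f_1, f_2, g_3):
  remainder 3x - 5/3y^3 + 10y^2 - 1/2y - 3 ≠ 0; add g_4 = 3x - 5/3y^3 + 10y^2 - 1/2y - 3 to the basis.

S(f_2,g_4): lcm = xy. S = -3x + 5/9y^4 - 10/3y^3 + 1/6y^2 + y + 3.
  reduce S modulo (f_1, f_2, g_3, g_4):
  remainder 5/9y^4 - 5y^3 + 61/6y^2 + 1/2y ≠ 0; add g_5 = 5/9y^4 - 5y^3 + 61/6y^2 + 1/2y to the basis.

The other S-polynomials (S(f_1,g_3), S(f_1,g_4), S(g_3,g_4), S(f_1,g_5), S(f_2,g_5), S(g_3,g_5), S(g_4,g_5)) all reduce to 0 modulo the current basis, so we have a Gröbner basis.
Inter-reduce: drop elements whose leading term is divisible by another's, tail-reduce, and make monic.
Reduced Gröbner basis: {x - 5/9y^3 + 10/3y^2 - 1/6y - 1, y^4 - 9y^3 + 183/10y^2 + 9/10y}.

Buchberger on the second generating set:
h_1 = 6x^3 + 9x^2y^2 + 21xy + 12x - 27y - 22, LT = x^3.
h_2 = 9xy - 27x + 27, LT = xy.

S(h_1,h_2): lcm = x^3y. S = 3x^3 + 3/2x^2y^3 - 3x^2 + 7/2xy^2 + 2xy - 9/2y^2 - 11/3y.
  reduce S modulo (h_1, h_2):
  remainder -3x^2 - 81/2x - 9/2y^2 + 77/6y + 91/2 ≠ 0; add k_3 = -3x^2 - 81/2x - 9/2y^2 + 77/6y + 91/2 to the basis.

S(h_2,k_3): lcm = x^2y. S = -3x^2 - 27/2xy + 3x - 3/2y^3 + 77/18y^2 + 91/6y.
  reduce S modulo (h_1, h_2, k_3):
  remainder 3x - 3/2y^3 + 79/9y^2 + 7/3y - 5 ≠ 0; add k_4 = 3x - 3/2y^3 + 79/9y^2 + 7/3y - 5 to the basis.

S(h_2,k_4): lcm = xy. S = -3x + 1/2y^4 - 79/27y^3 - 7/9y^2 + 5/3y + 3.
  reduce S modulo (h_1, h_2, k_3, k_4):
  remainder 1/2y^4 - 239/54y^3 + 8y^2 + 4y - 2 ≠ 0; add k_5 = 1/2y^4 - 239/54y^3 + 8y^2 + 4y - 2 to the basis.

The other S-polynomials (S(h_1,k_3), S(h_1,k_4), S(k_3,k_4), S(h_1,k_5), S(h_2,k_5), S(k_3,k_5), S(k_4,k_5)) all reduce to 0 modulo the current basis, so we have a Gröbner basis.
Inter-reduce: drop elements whose leading term is divisible by another's, tail-reduce, and make monic.
Reduced Gröbner basis: {x - 1/2y^3 + 79/27y^2 + 7/9y - 5/3, y^4 - 239/27y^3 + 16y^2 + 8y - 4}.

The bases are distinct; the ideals are different.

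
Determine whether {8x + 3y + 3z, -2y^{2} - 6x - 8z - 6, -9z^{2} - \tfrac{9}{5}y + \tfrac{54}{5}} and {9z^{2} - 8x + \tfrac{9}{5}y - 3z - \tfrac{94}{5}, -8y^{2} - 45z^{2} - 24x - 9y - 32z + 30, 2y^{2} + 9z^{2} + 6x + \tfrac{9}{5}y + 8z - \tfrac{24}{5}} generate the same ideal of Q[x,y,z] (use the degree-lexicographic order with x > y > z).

Equality of ideals is decidable: compute both reduced Gröbner bases (unique for the ordering) and check whether they agree.
Buchberger on the first generating set:
f_1 = 8x + 3y + 3z, LT = x.
f_2 = -2y^{2} - 6x - 8z - 6, LT = y^{2}.
f_3 = -9z^{2} - \tfrac{9}{5}y + \tfrac{54}{5}, LT = z^{2}.

S(f_1,f_2): leading monomials are coprime, so the S-polynomial reduces to 0 (Buchberger's first criterion).
S(f_1,f_3): leading monomials are coprime, so the S-polynomial reduces to 0 (Buchberger's first criterion).
S(f_2,f_3): leading monomials are coprime, so the S-polynomial reduces to 0 (Buchberger's first criterion).
Every S-polynomial of the final basis reduces to 0, so we have a Gröbner basis.
Inter-reduce: drop elements whose leading term is divisible by another's, tail-reduce, and make monic.
Reduced Gröbner basis: {y^{2} - \tfrac{9}{8}y + \tfrac{23}{8}z + 3, z^{2} + \tfrac{1}{5}y - \tfrac{6}{5}, x + \tfrac{3}{8}y + \tfrac{3}{8}z}.

Buchberger on the second generating set:
h_1 = 9z^{2} - 8x + \tfrac{9}{5}y - 3z - \tfrac{94}{5}, LT = z^{2}.
h_2 = -8y^{2} - 45z^{2} - 24x - 9y - 32z + 30, LT = y^{2}.
h_3 = 2y^{2} + 9z^{2} + 6x + \tfrac{9}{5}y + 8z - \tfrac{24}{5}, LT = y^{2}.

S(h_1,h_2): leading monomials are coprime, so the S-polynomial reduces to 0 (Buchberger's first criterion).
S(h_1,h_3): leading monomials are coprime, so the S-polynomial reduces to 0 (Buchberger's first criterion).
S(h_2,h_3): lcm = y^{2}. S = \tfrac{9}{8}z^{2} + \tfrac{9}{40}y - \tfrac{27}{20}.
  leading term z^{2}: subtract (\tfrac{1}{8})·h_1 from \tfrac{9}{8}z^{2} + \tfrac{9}{40}y - \tfrac{27}{20} → x + \tfrac{3}{8}z + 1
  leading term x: no divisor's leading term divides it; move x to the remainder.
  leading term z: no divisor's leading term divides it; move \tfrac{3}{8}z to the remainder.
  leading term 1: no divisor's leading term divides it; move 1 to the remainder.
  remainder x + \tfrac{3}{8}z + 1 ≠ 0; add k_4 = x + \tfrac{3}{8}z + 1 to the basis.

S(h_1,k_4): leading monomials are coprime, so the S-polynomial reduces to 0 (Buchberger's first criterion).
S(h_2,k_4): leading monomials are coprime, so the S-polynomial reduces to 0 (Buchberger's first criterion).
S(h_3,k_4): leading monomials are coprime, so the S-polynomial reduces to 0 (Buchberger's first criterion).
Every S-polynomial of the final basis reduces to 0, so we have a Gröbner basis.
Inter-reduce: drop elements whose leading term is divisible by another's, tail-reduce, and make monic.
Reduced Gröbner basis: {y^{2} + \tfrac{23}{8}z, z^{2} + \tfrac{1}{5}y - \tfrac{6}{5}, x + \tfrac{3}{8}z + 1}.

These differ, so the ideals are not equal.

No, the ideals differ.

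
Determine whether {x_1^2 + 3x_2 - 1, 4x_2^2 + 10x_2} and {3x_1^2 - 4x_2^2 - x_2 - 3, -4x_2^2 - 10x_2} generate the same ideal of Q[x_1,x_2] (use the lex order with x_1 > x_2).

For a fixed monomial order, each ideal has a unique reduced Gröbner basis; comparing bases decides equality.
Buchberger on the first generating set:
f_1 = x_1^2 + 3x_2 - 1, LT = x_1^2.
f_2 = 4x_2^2 + 10x_2, LT = x_2^2.

The S-polynomials (S(f_1,f_2)) all reduce to 0 modulo the current basis, so we have a Gröbner basis.
Inter-reduce: drop elements whose leading term is divisible by another's, tail-reduce, and make monic.
Reduced Gröbner basis: {x_1^2 + 3x_2 - 1, x_2^2 + 5/2x_2}.

Buchberger on the second generating set:
h_1 = 3x_1^2 - 4x_2^2 - x_2 - 3, LT = x_1^2.
h_2 = -4x_2^2 - 10x_2, LT = x_2^2.

The S-polynomials (S(h_1,h_2)) all reduce to 0 modulo the current basis, so we have a Gröbner basis.
Inter-reduce: drop elements whose leading term is divisible by another's, tail-reduce, and make monic.
Reduced Gröbner basis: {x_1^2 + 3x_2 - 1, x_2^2 + 5/2x_2}.

Same reduced basis, so the two generating sets span the same ideal.

Yes, the ideals are equal.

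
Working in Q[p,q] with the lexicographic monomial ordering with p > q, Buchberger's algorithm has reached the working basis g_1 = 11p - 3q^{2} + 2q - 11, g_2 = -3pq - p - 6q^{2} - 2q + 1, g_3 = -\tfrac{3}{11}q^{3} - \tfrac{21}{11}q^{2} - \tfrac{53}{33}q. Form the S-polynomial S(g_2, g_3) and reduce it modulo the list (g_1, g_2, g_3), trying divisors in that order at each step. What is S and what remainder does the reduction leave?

lcm(LM(g_2), LM(g_3)) = pq^{3}.
S = (lcm/LT(g_2))·g_2 − (lcm/LT(g_3))·g_3 = -\tfrac{20}{3}pq^{2} - \tfrac{53}{9}pq + 2q^{4} + \tfrac{2}{3}q^{3} - \tfrac{1}{3}q^{2}.
Reduce S modulo (g_1, g_2, g_3) in that order:
  leading term pq^{2}: subtract (-\tfrac{20}{33}q^{2})·g_1 from -\tfrac{20}{3}pq^{2} - \tfrac{53}{9}pq + 2q^{4} + \tfrac{2}{3}q^{3} - \tfrac{1}{3}q^{2} → -\tfrac{53}{9}pq + \tfrac{2}{11}q^{4} + \tfrac{62}{33}q^{3} - 7q^{2}
  leading term pq: subtract (-\tfrac{53}{99}q)·g_1 from -\tfrac{53}{9}pq + \tfrac{2}{11}q^{4} + \tfrac{62}{33}q^{3} - 7q^{2} → \tfrac{2}{11}q^{4} + \tfrac{3}{11}q^{3} - \tfrac{587}{99}q^{2} - \tfrac{53}{9}q
  leading term q^{4}: subtract (-\tfrac{2}{3}q)·g_3 from \tfrac{2}{11}q^{4} + \tfrac{3}{11}q^{3} - \tfrac{587}{99}q^{2} - \tfrac{53}{9}q → -q^{3} - 7q^{2} - \tfrac{53}{9}q
  leading term q^{3}: subtract (\tfrac{11}{3})·g_3 from -q^{3} - 7q^{2} - \tfrac{53}{9}q → 0
The remainder is 0, so this S-polynomial contributes no new basis element.

S(g_2, g_3) = -\tfrac{20}{3}pq^{2} - \tfrac{53}{9}pq + 2q^{4} + \tfrac{2}{3}q^{3} - \tfrac{1}{3}q^{2}; remainder on division = 0.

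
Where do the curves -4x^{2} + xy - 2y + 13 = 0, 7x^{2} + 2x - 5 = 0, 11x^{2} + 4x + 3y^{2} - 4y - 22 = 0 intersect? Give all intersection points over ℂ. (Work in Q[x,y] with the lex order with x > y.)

{(-1, 3)}

Compute a lex Gröbner basis by Buchberger's algorithm.
f_1 = -4x^{2} + xy - 2y + 13, LT = x^{2}.
f_2 = 7x^{2} + 2x - 5, LT = x^{2}.
f_3 = 11x^{2} + 4x + 3y^{2} - 4y - 22, LT = x^{2}.

S(f_1,f_2): lcm = x^{2}. S = -\tfrac{1}{4}xy - \tfrac{2}{7}x + \tfrac{1}{2}y - \tfrac{71}{28}.
  reduce S modulo (f_1, f_2, f_3):
  remainder -\tfrac{1}{4}xy - \tfrac{2}{7}x + \tfrac{1}{2}y - \tfrac{71}{28} ≠ 0; add h_4 = -\tfrac{1}{4}xy - \tfrac{2}{7}x + \tfrac{1}{2}y - \tfrac{71}{28} to the basis.

S(f_1,f_3): lcm = x^{2}. S = -\tfrac{1}{4}xy - \tfrac{4}{11}x - \tfrac{3}{11}y^{2} + \tfrac{19}{22}y - \tfrac{5}{4}.
  reduce S modulo (f_1, f_2, f_3, h_4):
  remainder -\tfrac{6}{77}x - \tfrac{3}{11}y^{2} + \tfrac{4}{11}y + \tfrac{9}{7} ≠ 0; add h_5 = -\tfrac{6}{77}x - \tfrac{3}{11}y^{2} + \tfrac{4}{11}y + \tfrac{9}{7} to the basis.

S(f_1,h_4): lcm = x^{2}y. S = -\tfrac{8}{7}x^{2} - \tfrac{1}{4}xy^{2} + 2xy - \tfrac{71}{7}x + \tfrac{1}{2}y^{2} - \tfrac{13}{4}y.
  reduce S modulo (f_1, f_2, f_3, h_4, h_5):
  remainder \tfrac{87}{2}y^{2} - \tfrac{379}{7}y - \tfrac{3207}{14} ≠ 0; add h_6 = \tfrac{87}{2}y^{2} - \tfrac{379}{7}y - \tfrac{3207}{14} to the basis.

S(f_3,h_4): lcm = x^{2}y. S = -\tfrac{8}{7}x^{2} + \tfrac{26}{11}xy - \tfrac{71}{7}x + \tfrac{3}{11}y^{3} - \tfrac{4}{11}y^{2} - 2y.
  reduce S modulo (f_1, f_2, f_3, h_4, h_5, h_6):
  remainder \tfrac{112680}{453299}y - \tfrac{338040}{453299} ≠ 0; add h_7 = \tfrac{112680}{453299}y - \tfrac{338040}{453299} to the basis.

The other S-polynomials (S(f_2,f_3), S(f_2,h_4), S(f_1,h_5), S(f_2,h_5), S(f_3,h_5), S(h_4,h_5), S(f_1,h_6), S(f_2,h_6), S(f_3,h_6), S(h_4,h_6), S(h_5,h_6), S(f_1,h_7), S(f_2,h_7), S(f_3,h_7), S(h_4,h_7), S(h_5,h_7), S(h_6,h_7)) all reduce to 0 modulo the current basis, so we have a Gröbner basis.
Inter-reduce: drop elements whose leading term is divisible by another's, tail-reduce, and make monic.
Reduced Gröbner basis: {x + 1, y - 3}.

Since the basis is lex-ordered, y - 3 is univariate in y. Its roots are {3}. Back-substituting each root into the other basis elements fixes the other coordinates.
  y = 3: the earlier basis element becomes x + 1 = 0, giving x = -1 — point (-1, 3).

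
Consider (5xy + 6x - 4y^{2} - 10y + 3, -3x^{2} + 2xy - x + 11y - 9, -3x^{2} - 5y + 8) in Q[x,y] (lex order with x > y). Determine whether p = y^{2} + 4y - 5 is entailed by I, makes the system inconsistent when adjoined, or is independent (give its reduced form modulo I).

First compute the reduced Gröbner basis of I by Buchberger's algorithm.
f_1 = 5xy + 6x - 4y^{2} - 10y + 3, LT = xy.
f_2 = -3x^{2} + 2xy - x + 11y - 9, LT = x^{2}.
f_3 = -3x^{2} - 5y + 8, LT = x^{2}.

S(f_1,f_2): lcm = x^{2}y. S = \tfrac{6}{5}x^{2} - \tfrac{2}{15}xy^{2} - \tfrac{7}{3}xy + \tfrac{3}{5}x + \tfrac{11}{3}y^{2} - 3y.
  leading term x^{2}: subtract (-\tfrac{2}{5})·f_2 from \tfrac{6}{5}x^{2} - \tfrac{2}{15}xy^{2} - \tfrac{7}{3}xy + \tfrac{3}{5}x + \tfrac{11}{3}y^{2} - 3y → -\tfrac{2}{15}xy^{2} - \tfrac{23}{15}xy + \tfrac{1}{5}x + \tfrac{11}{3}y^{2} + \tfrac{7}{5}y - \tfrac{18}{5}
  leading term xy^{2}: subtract (-\tfrac{2}{75}y)·f_1 from -\tfrac{2}{15}xy^{2} - \tfrac{23}{15}xy + \tfrac{1}{5}x + \tfrac{11}{3}y^{2} + \tfrac{7}{5}y - \tfrac{18}{5} → -\tfrac{103}{75}xy + \tfrac{1}{5}x - \tfrac{8}{75}y^{3} + \tfrac{17}{5}y^{2} + \tfrac{37}{25}y - \tfrac{18}{5}
  leading term xy: subtract (-\tfrac{103}{375})·f_1 from -\tfrac{103}{75}xy + \tfrac{1}{5}x - \tfrac{8}{75}y^{3} + \tfrac{17}{5}y^{2} + \tfrac{37}{25}y - \tfrac{18}{5} → \tfrac{231}{125}x - \tfrac{8}{75}y^{3} + \tfrac{863}{375}y^{2} - \tfrac{19}{15}y - \tfrac{347}{125}
  leading term x: no divisor's leading term divides it; move \tfrac{231}{125}x to the remainder.
  leading term y^{3}: no divisor's leading term divides it; move -\tfrac{8}{75}y^{3} to the remainder.
  leading term y^{2}: no divisor's leading term divides it; move \tfrac{863}{375}y^{2} to the remainder.
  leading term y: no divisor's leading term divides it; move -\tfrac{19}{15}y to the remainder.
  leading term 1: no divisor's leading term divides it; move -\tfrac{347}{125} to the remainder.
  remainder \tfrac{231}{125}x - \tfrac{8}{75}y^{3} + \tfrac{863}{375}y^{2} - \tfrac{19}{15}y - \tfrac{347}{125} ≠ 0; add h_4 = \tfrac{231}{125}x - \tfrac{8}{75}y^{3} + \tfrac{863}{375}y^{2} - \tfrac{19}{15}y - \tfrac{347}{125} to the basis.

S(f_1,f_3): lcm = x^{2}y. S = \tfrac{6}{5}x^{2} - \tfrac{4}{5}xy^{2} - 2xy + \tfrac{3}{5}x - \tfrac{5}{3}y^{2} + \tfrac{8}{3}y.
  leading term x^{2}: subtract (-\tfrac{2}{5})·f_2 from \tfrac{6}{5}x^{2} - \tfrac{4}{5}xy^{2} - 2xy + \tfrac{3}{5}x - \tfrac{5}{3}y^{2} + \tfrac{8}{3}y → -\tfrac{4}{5}xy^{2} - \tfrac{6}{5}xy + \tfrac{1}{5}x - \tfrac{5}{3}y^{2} + \tfrac{106}{15}y - \tfrac{18}{5}
  leading term xy^{2}: subtract (-\tfrac{4}{25}y)·f_1 from -\tfrac{4}{5}xy^{2} - \tfrac{6}{5}xy + \tfrac{1}{5}x - \tfrac{5}{3}y^{2} + \tfrac{106}{15}y - \tfrac{18}{5} → -\tfrac{6}{25}xy + \tfrac{1}{5}x - \tfrac{16}{25}y^{3} - \tfrac{49}{15}y^{2} + \tfrac{566}{75}y - \tfrac{18}{5}
  leading term xy: subtract (-\tfrac{6}{125})·f_1 from -\tfrac{6}{25}xy + \tfrac{1}{5}x - \tfrac{16}{25}y^{3} - \tfrac{49}{15}y^{2} + \tfrac{566}{75}y - \tfrac{18}{5} → \tfrac{61}{125}x - \tfrac{16}{25}y^{3} - \tfrac{1297}{375}y^{2} + \tfrac{106}{15}y - \tfrac{432}{125}
  leading term x: subtract (\tfrac{61}{231})·h_4 from \tfrac{61}{125}x - \tfrac{16}{25}y^{3} - \tfrac{1297}{375}y^{2} + \tfrac{106}{15}y - \tfrac{432}{125} → -\tfrac{424}{693}y^{3} - \tfrac{2818}{693}y^{2} + \tfrac{5129}{693}y - \tfrac{629}{231}
  leading term y^{3}: no divisor's leading term divides it; move -\tfrac{424}{693}y^{3} to the remainder.
  leading term y^{2}: no divisor's leading term divides it; move -\tfrac{2818}{693}y^{2} to the remainder.
  leading term y: no divisor's leading term divides it; move \tfrac{5129}{693}y to the remainder.
  leading term 1: no divisor's leading term divides it; move -\tfrac{629}{231} to the remainder.
  remainder -\tfrac{424}{693}y^{3} - \tfrac{2818}{693}y^{2} + \tfrac{5129}{693}y - \tfrac{629}{231} ≠ 0; add h_5 = -\tfrac{424}{693}y^{3} - \tfrac{2818}{693}y^{2} + \tfrac{5129}{693}y - \tfrac{629}{231} to the basis.

S(f_2,f_3): lcm = x^{2}. S = -\tfrac{2}{3}xy + \tfrac{1}{3}x - \tfrac{16}{3}y + \tfrac{17}{3}.
  leading term xy: subtract (-\tfrac{2}{15})·f_1 from -\tfrac{2}{3}xy + \tfrac{1}{3}x - \tfrac{16}{3}y + \tfrac{17}{3} → \tfrac{17}{15}x - \tfrac{8}{15}y^{2} - \tfrac{20}{3}y + \tfrac{91}{15}
  leading term x: subtract (\tfrac{425}{693})·h_4 from \tfrac{17}{15}x - \tfrac{8}{15}y^{2} - \tfrac{20}{3}y + \tfrac{91}{15} → \tfrac{136}{2079}y^{3} - \tfrac{4043}{2079}y^{2} - \tfrac{12245}{2079}y + \tfrac{5384}{693}
  leading term y^{3}: subtract (-\tfrac{17}{159})·h_5 from \tfrac{136}{2079}y^{3} - \tfrac{4043}{2079}y^{2} - \tfrac{12245}{2079}y + \tfrac{5384}{693} → -\tfrac{1135}{477}y^{2} - \tfrac{2432}{477}y + \tfrac{1189}{159}
  leading term y^{2}: no divisor's leading term divides it; move -\tfrac{1135}{477}y^{2} to the remainder.
  leading term y: no divisor's leading term divides it; move -\tfrac{2432}{477}y to the remainder.
  leading term 1: no divisor's leading term divides it; move \tfrac{1189}{159} to the remainder.
  remainder -\tfrac{1135}{477}y^{2} - \tfrac{2432}{477}y + \tfrac{1189}{159} ≠ 0; add h_6 = -\tfrac{1135}{477}y^{2} - \tfrac{2432}{477}y + \tfrac{1189}{159} to the basis.

S(f_1,h_4): lcm = xy. S = \tfrac{6}{5}x + \tfrac{40}{693}y^{4} - \tfrac{863}{693}y^{3} - \tfrac{397}{3465}y^{2} - \tfrac{115}{231}y + \tfrac{3}{5}.
  leading term x: subtract (\tfrac{50}{77})·h_4 from \tfrac{6}{5}x + \tfrac{40}{693}y^{4} - \tfrac{863}{693}y^{3} - \tfrac{397}{3465}y^{2} - \tfrac{115}{231}y + \tfrac{3}{5} → \tfrac{40}{693}y^{4} - \tfrac{815}{693}y^{3} - \tfrac{1115}{693}y^{2} + \tfrac{25}{77}y + \tfrac{185}{77}
  leading term y^{4}: subtract (-\tfrac{5}{53}y)·h_5 from \tfrac{40}{693}y^{4} - \tfrac{815}{693}y^{3} - \tfrac{1115}{693}y^{2} + \tfrac{25}{77}y + \tfrac{185}{77} → -\tfrac{6365}{4081}y^{3} - \tfrac{11150}{12243}y^{2} + \tfrac{830}{12243}y + \tfrac{185}{77}
  leading term y^{3}: subtract (\tfrac{57285}{22472})·h_5 from -\tfrac{6365}{4081}y^{3} - \tfrac{11150}{12243}y^{2} + \tfrac{830}{12243}y + \tfrac{185}{77} → \tfrac{318715}{33708}y^{2} - \tfrac{1267355}{67416}y + \tfrac{209975}{22472}
  leading term y^{2}: subtract (-\tfrac{191229}{48124})·h_6 from \tfrac{318715}{33708}y^{2} - \tfrac{1267355}{67416}y + \tfrac{209975}{22472} → -\tfrac{70931}{1816}y + \tfrac{70931}{1816}
  leading term y: no divisor's leading term divides it; move -\tfrac{70931}{1816}y to the remainder.
  leading term 1: no divisor's leading term divides it; move \tfrac{70931}{1816} to the remainder.
  remainder -\tfrac{70931}{1816}y + \tfrac{70931}{1816} ≠ 0; add h_7 = -\tfrac{70931}{1816}y + \tfrac{70931}{1816} to the basis.

The other S-polynomials (S(f_2,h_4), S(f_3,h_4), S(f_1,h_5), S(f_2,h_5), S(f_3,h_5), S(h_4,h_5), S(f_1,h_6), S(f_2,h_6), S(f_3,h_6), S(h_4,h_6), S(h_5,h_6), S(f_1,h_7), S(f_2,h_7), S(f_3,h_7), S(h_4,h_7), S(h_5,h_7), S(h_6,h_7)) all reduce to 0 modulo the current basis, so we have a Gröbner basis.
Inter-reduce: drop elements whose leading term is divisible by another's, tail-reduce, and make monic.
Reduced Gröbner basis: {x - 1, y - 1}.
Label its elements g_1 = x - 1, g_2 = y - 1.

Reduce p = y^{2} + 4y - 5 modulo G:
  leading term y^{2}: subtract (y)·g_2 from y^{2} + 4y - 5 → 5y - 5
  leading term y: subtract (5)·g_2 from 5y - 5 → 0
  normal form = 0.
Since the normal form is 0, p ∈ I.

y^{2} + 4y - 5 lies in I (it reduces to 0).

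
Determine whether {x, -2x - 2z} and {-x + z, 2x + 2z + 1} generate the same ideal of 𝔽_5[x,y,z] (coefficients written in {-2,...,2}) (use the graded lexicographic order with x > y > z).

Equality of ideals is decidable: compute both reduced Gröbner bases (unique for the ordering) and check whether they agree.
Buchberger on the first generating set:
f_1 = x, LT = x.
f_2 = -2x - 2z, LT = x.

S(f_1,f_2): lcm = x. S = -z.
  leading term z: no divisor's leading term divides it; move -z to the remainder.
  remainder -z ≠ 0; add g_3 = -z to the basis.

S(f_1,g_3): leading monomials are coprime, so the S-polynomial reduces to 0 (Buchberger's first criterion).
S(f_2,g_3): leading monomials are coprime, so the S-polynomial reduces to 0 (Buchberger's first criterion).
Every S-polynomial of the final basis reduces to 0, so we have a Gröbner basis.
Inter-reduce: drop elements whose leading term is divisible by another's, tail-reduce, and make monic.
Reduced Gröbner basis: {x, z}.

Buchberger on the second generating set:
h_1 = -x + z, LT = x.
h_2 = 2x + 2z + 1, LT = x.

S(h_1,h_2): lcm = x. S = -2z + 2.
  leading term z: no divisor's leading term divides it; move -2z to the remainder.
  leading term 1: no divisor's leading term divides it; move 2 to the remainder.
  remainder -2z + 2 ≠ 0; add k_3 = -2z + 2 to the basis.

S(h_1,k_3): leading monomials are coprime, so the S-polynomial reduces to 0 (Buchberger's first criterion).
S(h_2,k_3): leading monomials are coprime, so the S-polynomial reduces to 0 (Buchberger's first criterion).
Every S-polynomial of the final basis reduces to 0, so we have a Gröbner basis.
Inter-reduce: drop elements whose leading term is divisible by another's, tail-reduce, and make monic.
Reduced Gröbner basis: {x - 1, z - 1}.

Since the reduced bases disagree, the two ideals are not the same.

No, the ideals differ.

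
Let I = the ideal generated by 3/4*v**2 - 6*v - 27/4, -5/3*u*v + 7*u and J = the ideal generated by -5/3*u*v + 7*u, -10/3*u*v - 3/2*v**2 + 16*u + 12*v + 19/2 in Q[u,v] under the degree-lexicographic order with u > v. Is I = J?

No, the ideals differ.

Since reduced Gröbner bases are canonical representatives of ideals under a given ordering, it suffices to compute and compare them.
Buchberger on the first generating set:
f_1 = 3/4*v**2 - 6*v - 27/4, LT = v**2.
f_2 = -5/3*u*v + 7*u, LT = u*v.

S(f_1,f_2): lcm = u*v**2. S = -19/5*u*v - 9*u.
  reduce S modulo (f_1, f_2):
  remainder -624/25*u ≠ 0; add g_3 = -624/25*u to the basis.

The other S-polynomials (S(f_1,g_3), S(f_2,g_3)) all reduce to 0 modulo the current basis, so we have a Gröbner basis.
Inter-reduce: drop elements whose leading term is divisible by another's, tail-reduce, and make monic.
Reduced Gröbner basis: {v**2 - 8*v - 9, u}.

Buchberger on the second generating set:
h_1 = -5/3*u*v + 7*u, LT = u*v.
h_2 = -10/3*u*v - 3/2*v**2 + 16*u + 12*v + 19/2, LT = u*v.

S(h_1,h_2): lcm = u*v. S = -9/20*v**2 + 3/5*u + 18/5*v + 57/20.
  reduce S modulo (h_1, h_2):
  remainder -9/20*v**2 + 3/5*u + 18/5*v + 57/20 ≠ 0; add k_3 = -9/20*v**2 + 3/5*u + 18/5*v + 57/20 to the basis.

S(h_1,k_3): lcm = u*v**2. S = 4/3*u**2 + 19/5*u*v + 19/3*u.
  reduce S modulo (h_1, h_2, k_3):
  remainder 4/3*u**2 + 1672/75*u ≠ 0; add k_4 = 4/3*u**2 + 1672/75*u to the basis.

The other S-polynomials (S(h_2,k_3), S(h_1,k_4), S(h_2,k_4), S(k_3,k_4)) all reduce to 0 modulo the current basis, so we have a Gröbner basis.
Inter-reduce: drop elements whose leading term is divisible by another's, tail-reduce, and make monic.
Reduced Gröbner basis: {u**2 + 418/25*u, u*v - 21/5*u, v**2 - 4/3*u - 8*v - 19/3}.

Since the reduced bases disagree, the two ideals are not the same.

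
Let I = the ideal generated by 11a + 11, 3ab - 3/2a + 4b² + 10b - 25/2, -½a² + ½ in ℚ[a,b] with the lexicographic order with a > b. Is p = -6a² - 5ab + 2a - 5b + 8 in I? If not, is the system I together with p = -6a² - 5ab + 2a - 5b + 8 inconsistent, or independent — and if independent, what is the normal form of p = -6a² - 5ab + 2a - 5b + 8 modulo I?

-6a² - 5ab + 2a - 5b + 8 lies in I (it reduces to 0).

First compute the reduced Gröbner basis of I by Buchberger's algorithm.
f_1 = 11a + 11, LT = a.
f_2 = 3ab - 3/2a + 4b² + 10b - 25/2, LT = ab.
f_3 = -½a² + ½, LT = a².

S(f_1,f_2): lcm = ab. S = ½a - 4/3b² - 7/3b + 25/6.
  leading term a: subtract (1/22)·f_1 from ½a - 4/3b² - 7/3b + 25/6 → -4/3b² - 7/3b + 11/3
  leading term b²: no divisor's leading term divides it; move -4/3b² to the remainder.
  leading term b: no divisor's leading term divides it; move -7/3b to the remainder.
  leading term 1: no divisor's leading term divides it; move 11/3 to the remainder.
  remainder -4/3b² - 7/3b + 11/3 ≠ 0; add h_4 = -4/3b² - 7/3b + 11/3 to the basis.

The other S-polynomials (S(f_1,f_3), S(f_2,f_3), S(f_1,h_4), S(f_2,h_4), S(f_3,h_4)) all reduce to 0 modulo the current basis, so we have a Gröbner basis.
Inter-reduce: drop elements whose leading term is divisible by another's, tail-reduce, and make monic.
Reduced Gröbner basis: {a + 1, b² + 7/4b - 11/4}.
Label its elements g_1 = a + 1, g_2 = b² + 7/4b - 11/4.

Reduce p = -6a² - 5ab + 2a - 5b + 8 modulo G:
  leading term a²: subtract (-6a)·g_1 from -6a² - 5ab + 2a - 5b + 8 → -5ab + 8a - 5b + 8
  leading term ab: subtract (-5b)·g_1 from -5ab + 8a - 5b + 8 → 8a + 8
  leading term a: subtract (8)·g_1 from 8a + 8 → 0
  normal form = 0.
Since the normal form is 0, p ∈ I.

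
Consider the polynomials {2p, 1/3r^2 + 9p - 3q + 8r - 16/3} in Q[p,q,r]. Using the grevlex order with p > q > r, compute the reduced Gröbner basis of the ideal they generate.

G = {r^2 - 9q + 24r - 16, p}

f_1 = 2p, LT = p.
f_2 = 1/3r^2 + 9p - 3q + 8r - 16/3, LT = r^2.

The S-polynomials (S(f_1,f_2)) all reduce to 0 modulo the current basis, so we have a Gröbner basis.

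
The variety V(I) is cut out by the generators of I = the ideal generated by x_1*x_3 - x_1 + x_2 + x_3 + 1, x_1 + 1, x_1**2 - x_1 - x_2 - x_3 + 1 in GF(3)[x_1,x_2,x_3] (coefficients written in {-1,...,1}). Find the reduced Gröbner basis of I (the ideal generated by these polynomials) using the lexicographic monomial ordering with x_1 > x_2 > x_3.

G = {x_1 + 1, x_2 - 1, x_3 + 1}

f_1 = x_1*x_3 - x_1 + x_2 + x_3 + 1, LT = x_1*x_3.
f_2 = x_1 + 1, LT = x_1.
f_3 = x_1**2 - x_1 - x_2 - x_3 + 1, LT = x_1**2.

S(f_1,f_2): lcm = x_1*x_3. S = -x_1 + x_2 + 1.
  leading term x_1: subtract (-1)·f_2 from -x_1 + x_2 + 1 → x_2 - 1
  leading term x_2: no divisor's leading term divides it; move x_2 to the remainder.
  leading term 1: no divisor's leading term divides it; move -1 to the remainder.
  remainder x_2 - 1 ≠ 0; add g_4 = x_2 - 1 to the basis.

S(f_1,f_3): lcm = x_1**2*x_3. S = -x_1**2 + x_1*x_2 - x_1*x_3 + x_1 + x_2*x_3 + x_3**2 - x_3.
  leading term x_1**2: subtract (-x_1)·f_2 from -x_1**2 + x_1*x_2 - x_1*x_3 + x_1 + x_2*x_3 + x_3**2 - x_3 → x_1*x_2 - x_1*x_3 - x_1 + x_2*x_3 + x_3**2 - x_3
  leading term x_1*x_2: subtract (x_2)·f_2 from x_1*x_2 - x_1*x_3 - x_1 + x_2*x_3 + x_3**2 - x_3 → -x_1*x_3 - x_1 + x_2*x_3 - x_2 + x_3**2 - x_3
  leading term x_1*x_3: subtract (-1)·f_1 from -x_1*x_3 - x_1 + x_2*x_3 - x_2 + x_3**2 - x_3 → x_1 + x_2*x_3 + x_3**2 + 1
  leading term x_1: subtract (1)·f_2 from x_1 + x_2*x_3 + x_3**2 + 1 → x_2*x_3 + x_3**2
  leading term x_2*x_3: subtract (x_3)·g_4 from x_2*x_3 + x_3**2 → x_3**2 + x_3
  leading term x_3**2: no divisor's leading term divides it; move x_3**2 to the remainder.
  leading term x_3: no divisor's leading term divides it; move x_3 to the remainder.
  remainder x_3**2 + x_3 ≠ 0; add g_5 = x_3**2 + x_3 to the basis.

S(f_2,f_3): lcm = x_1**2. S = -x_1 + x_2 + x_3 - 1.
  leading term x_1: subtract (-1)·f_2 from -x_1 + x_2 + x_3 - 1 → x_2 + x_3
  leading term x_2: subtract (1)·g_4 from x_2 + x_3 → x_3 + 1
  leading term x_3: no divisor's leading term divides it; move x_3 to the remainder.
  leading term 1: no divisor's leading term divides it; move 1 to the remainder.
  remainder x_3 + 1 ≠ 0; add g_6 = x_3 + 1 to the basis.

The other S-polynomials (S(f_1,g_4), S(f_2,g_4), S(f_3,g_4), S(f_1,g_5), S(f_2,g_5), S(f_3,g_5), S(g_4,g_5), S(f_1,g_6), S(f_2,g_6), S(f_3,g_6), S(g_4,g_6), S(g_5,g_6)) all reduce to 0 modulo the current basis, so we have a Gröbner basis.
Inter-reduce: drop elements whose leading term is divisible by another's, tail-reduce, and make monic.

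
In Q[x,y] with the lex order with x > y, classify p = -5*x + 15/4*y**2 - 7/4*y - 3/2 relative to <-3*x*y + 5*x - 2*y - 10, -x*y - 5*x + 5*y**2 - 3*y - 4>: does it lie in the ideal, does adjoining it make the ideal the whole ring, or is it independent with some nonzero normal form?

First compute the reduced Gröbner basis of I by Buchberger's algorithm.
f_1 = -3*x*y + 5*x - 2*y - 10, LT = x*y.
f_2 = -x*y - 5*x + 5*y**2 - 3*y - 4, LT = x*y.

S(f_1,f_2): lcm = x*y. S = -20/3*x + 5*y**2 - 7/3*y - 2/3.
  reduce S modulo (f_1, f_2):
  remainder -20/3*x + 5*y**2 - 7/3*y - 2/3 ≠ 0; add h_3 = -20/3*x + 5*y**2 - 7/3*y - 2/3 to the basis.

S(f_1,h_3): lcm = x*y. S = -5/3*x + 3/4*y**3 - 7/20*y**2 + 17/30*y + 10/3.
  reduce S modulo (f_1, f_2, h_3):
  remainder 3/4*y**3 - 8/5*y**2 + 23/20*y + 7/2 ≠ 0; add h_4 = 3/4*y**3 - 8/5*y**2 + 23/20*y + 7/2 to the basis.

The other S-polynomials (S(f_2,h_3), S(f_1,h_4), S(f_2,h_4), S(h_3,h_4)) all reduce to 0 modulo the current basis, so we have a Gröbner basis.
Inter-reduce: drop elements whose leading term is divisible by another's, tail-reduce, and make monic.
Reduced Gröbner basis: {x - 3/4*y**2 + 7/20*y + 1/10, y**3 - 32/15*y**2 + 23/15*y + 14/3}.
Label its elements g_1 = x - 3/4*y**2 + 7/20*y + 1/10, g_2 = y**3 - 32/15*y**2 + 23/15*y + 14/3.

Reduce p = -5*x + 15/4*y**2 - 7/4*y - 3/2 modulo G:
  leading term x: subtract (-5)·g_1 from -5*x + 15/4*y**2 - 7/4*y - 3/2 → -1
  leading term 1: no divisor's leading term divides it; move -1 to the remainder.
  normal form = -1.
The normal form is nonzero, so p ∉ I. Since p minus its normal form lies in I, I + (p) = I + (r) where r = -1; decide whether this ideal is the whole ring.
Here r = -1 is a nonzero constant, hence a unit: 1 ∈ I + (p), the Gröbner basis of I + (p) is {1}, and the enlarged system has no common solution — adjoining p is inconsistent.

Adjoining -5*x + 15/4*y**2 - 7/4*y - 3/2 makes the ideal the whole ring: the system is inconsistent.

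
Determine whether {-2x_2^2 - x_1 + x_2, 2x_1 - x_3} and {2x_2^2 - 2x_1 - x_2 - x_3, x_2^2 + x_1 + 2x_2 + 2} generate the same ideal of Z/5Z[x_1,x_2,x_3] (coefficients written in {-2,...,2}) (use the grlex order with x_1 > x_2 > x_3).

Two ideals are equal iff their reduced Gröbner bases coincide (the reduced basis is unique for a fixed ordering).
Buchberger on the first generating set:
f_1 = -2x_2^2 - x_1 + x_2, LT = x_2^2.
f_2 = 2x_1 - x_3, LT = x_1.

The S-polynomials (S(f_1,f_2)) all reduce to 0 modulo the current basis, so we have a Gröbner basis.
Inter-reduce: drop elements whose leading term is divisible by another's, tail-reduce, and make monic.
Reduced Gröbner basis: {x_2^2 + 2x_2 - x_3, x_1 + 2x_3}.

Buchberger on the second generating set:
h_1 = 2x_2^2 - 2x_1 - x_2 - x_3, LT = x_2^2.
h_2 = x_2^2 + x_1 + 2x_2 + 2, LT = x_2^2.

S(h_1,h_2): lcm = x_2^2. S = -2x_1 + 2x_3 - 2.
  leading term x_1: no divisor's leading term divides it; move -2x_1 to the remainder.
  leading term x_3: no divisor's leading term divides it; move 2x_3 to the remainder.
  leading term 1: no divisor's leading term divides it; move -2 to the remainder.
  remainder -2x_1 + 2x_3 - 2 ≠ 0; add k_3 = -2x_1 + 2x_3 - 2 to the basis.

The other S-polynomials (S(h_1,k_3), S(h_2,k_3)) all reduce to 0 modulo the current basis, so we have a Gröbner basis.
Inter-reduce: drop elements whose leading term is divisible by another's, tail-reduce, and make monic.
Reduced Gröbner basis: {x_2^2 + 2x_2 + x_3 + 1, x_1 - x_3 + 1}.

Since the reduced bases disagree, the two ideals are not the same.

No, the ideals differ.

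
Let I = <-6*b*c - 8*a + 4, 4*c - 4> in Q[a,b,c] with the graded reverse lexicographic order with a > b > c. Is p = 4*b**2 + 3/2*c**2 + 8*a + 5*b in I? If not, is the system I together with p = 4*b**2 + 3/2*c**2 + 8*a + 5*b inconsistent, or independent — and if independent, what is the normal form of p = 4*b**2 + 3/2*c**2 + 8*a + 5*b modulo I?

First compute the reduced Gröbner basis of I by Buchberger's algorithm.
f_1 = -6*b*c - 8*a + 4, LT = b*c.
f_2 = 4*c - 4, LT = c.

S(f_1,f_2): lcm = b*c. S = 4/3*a + b - 2/3.
  leading term a: no divisor's leading term divides it; move 4/3*a to the remainder.
  leading term b: no divisor's leading term divides it; move b to the remainder.
  leading term 1: no divisor's leading term divides it; move -2/3 to the remainder.
  remainder 4/3*a + b - 2/3 ≠ 0; add h_3 = 4/3*a + b - 2/3 to the basis.

The other S-polynomials (S(f_1,h_3), S(f_2,h_3)) all reduce to 0 modulo the current basis, so we have a Gröbner basis.
Inter-reduce: drop elements whose leading term is divisible by another's, tail-reduce, and make monic.
Reduced Gröbner basis: {a + 3/4*b - 1/2, c - 1}.
Label its elements g_1 = a + 3/4*b - 1/2, g_2 = c - 1.

Reduce p = 4*b**2 + 3/2*c**2 + 8*a + 5*b modulo G:
  leading term b**2: no divisor's leading term divides it; move 4*b**2 to the remainder.
  leading term c**2: subtract (3/2*c)·g_2 from 3/2*c**2 + 8*a + 5*b → 8*a + 5*b + 3/2*c
  leading term a: subtract (8)·g_1 from 8*a + 5*b + 3/2*c → -b + 3/2*c + 4
  leading term b: no divisor's leading term divides it; move -b to the remainder.
  leading term c: subtract (3/2)·g_2 from 3/2*c + 4 → 11/2
  leading term 1: no divisor's leading term divides it; move 11/2 to the remainder.
  normal form = 4*b**2 - b + 11/2.
The normal form is nonzero, so p ∉ I. Since p minus its normal form lies in I, I + (p) = I + (r) where r = 4*b**2 - b + 11/2; decide whether this ideal is the whole ring.
Run Buchberger on G together with r (pairs among the g_i already reduce to 0 since G is a Gröbner basis):
g_1 = a + 3/4*b - 1/2, LT = a.
g_2 = c - 1, LT = c.
r = 4*b**2 - b + 11/2, LT = b**2.

The S-polynomials (S(g_1,g_2), S(g_1,r), S(g_2,r)) all reduce to 0 modulo the current basis, so we have a Gröbner basis.
Inter-reduce: drop elements whose leading term is divisible by another's, tail-reduce, and make monic.
Reduced Gröbner basis: {b**2 - 1/4*b + 11/8, a + 3/4*b - 1/2, c - 1}.
The reduced Gröbner basis of I + (p) is {b**2 - 1/4*b + 11/8, a + 3/4*b - 1/2, c - 1} ≠ {1}, a proper ideal, so the enlarged system stays consistent: p is independent of I, with normal form 4*b**2 - b + 11/2.

4*b**2 + 3/2*c**2 + 8*a + 5*b is independent of I; its normal form modulo I is 4*b**2 - b + 11/2.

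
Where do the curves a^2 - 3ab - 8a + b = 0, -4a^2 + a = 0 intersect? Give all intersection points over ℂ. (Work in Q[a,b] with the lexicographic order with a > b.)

{(0, 0), (1/4, 31/4)}

Compute a lex Gröbner basis by Buchberger's algorithm.
f_1 = a^2 - 3ab - 8a + b, LT = a^2.
f_2 = -4a^2 + a, LT = a^2.

S(f_1,f_2): lcm = a^2. S = -3ab - 31/4a + b.
  leading term ab: no divisor's leading term divides it; move -3ab to the remainder.
  leading term a: no divisor's leading term divides it; move -31/4a to the remainder.
  leading term b: no divisor's leading term divides it; move b to the remainder.
  remainder -3ab - 31/4a + b ≠ 0; add h_3 = -3ab - 31/4a + b to the basis.

S(f_1,h_3): lcm = a^2b. S = -31/12a^2 - 3ab^2 - 23/3ab + b^2.
  leading term a^2: subtract (-31/12)·f_1 from -31/12a^2 - 3ab^2 - 23/3ab + b^2 → -3ab^2 - 185/12ab - 62/3a + b^2 + 31/12b
  leading term ab^2: subtract (b)·h_3 from -3ab^2 - 185/12ab - 62/3a + b^2 + 31/12b → -23/3ab - 62/3a + 31/12b
  leading term ab: subtract (23/9)·h_3 from -23/3ab - 62/3a + 31/12b → -31/36a + 1/36b
  leading term a: no divisor's leading term divides it; move -31/36a to the remainder.
  leading term b: no divisor's leading term divides it; move 1/36b to the remainder.
  remainder -31/36a + 1/36b ≠ 0; add h_4 = -31/36a + 1/36b to the basis.

S(h_3,h_4): lcm = ab. S = 31/12a + 1/31b^2 - 1/3b.
  leading term a: subtract (-3)·h_4 from 31/12a + 1/31b^2 - 1/3b → 1/31b^2 - 1/4b
  leading term b^2: no divisor's leading term divides it; move 1/31b^2 to the remainder.
  leading term b: no divisor's leading term divides it; move -1/4b to the remainder.
  remainder 1/31b^2 - 1/4b ≠ 0; add h_5 = 1/31b^2 - 1/4b to the basis.

The other S-polynomials (S(f_2,h_3), S(f_1,h_4), S(f_2,h_4), S(f_1,h_5), S(f_2,h_5), S(h_3,h_5), S(h_4,h_5)) all reduce to 0 modulo the current basis, so we have a Gröbner basis.
Inter-reduce: drop elements whose leading term is divisible by another's, tail-reduce, and make monic.
Reduced Gröbner basis: {a - 1/31b, b^2 - 31/4b}.

The lex basis is triangular: the last element involves only b. Solving b^2 - 31/4b = 0 gives b ∈ {0, 31/4}; substituting each value into the earlier elements determines the remaining variables.
  b = 0: the earlier basis element becomes a = 0, giving a = 0 — point (0, 0).
  b = 31/4: the earlier basis element becomes a - 1/4 = 0, giving a = 1/4 — point (1/4, 31/4).
Check: every point annihilates each of the original generators.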